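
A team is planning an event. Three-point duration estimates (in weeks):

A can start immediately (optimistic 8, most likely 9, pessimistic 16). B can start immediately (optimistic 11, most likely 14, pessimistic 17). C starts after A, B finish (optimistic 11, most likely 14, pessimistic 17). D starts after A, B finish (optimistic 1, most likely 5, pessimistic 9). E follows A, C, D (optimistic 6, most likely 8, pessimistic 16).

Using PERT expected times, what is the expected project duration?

37 weeks

te_A = (8 + 4·9 + 16)/6 = 60/6 = 10
te_B = (11 + 4·14 + 17)/6 = 84/6 = 14
te_C = (11 + 4·14 + 17)/6 = 84/6 = 14
te_D = (1 + 4·5 + 9)/6 = 30/6 = 5
te_E = (6 + 4·8 + 16)/6 = 54/6 = 9

Forward pass:
ES_A = 0; EF_A = 10
ES_B = 0; EF_B = 14
ES_C = max(EF_A=10, EF_B=14) = 14; EF_C = 14+14 = 28
ES_D = max(EF_A=10, EF_B=14) = 14; EF_D = 14+5 = 19
ES_E = max(EF_A=10, EF_C=28, EF_D=19) = 28; EF_E = 28+9 = 37
Expected project duration μ = 37 weeks. Critical path: B → C → E.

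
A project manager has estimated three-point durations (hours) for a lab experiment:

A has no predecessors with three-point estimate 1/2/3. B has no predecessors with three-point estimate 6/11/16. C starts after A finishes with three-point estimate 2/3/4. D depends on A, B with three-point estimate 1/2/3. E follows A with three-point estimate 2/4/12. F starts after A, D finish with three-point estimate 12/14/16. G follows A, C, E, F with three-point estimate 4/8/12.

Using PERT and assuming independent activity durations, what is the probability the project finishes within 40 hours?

0.987

te_A = (1 + 4·2 + 3)/6 = 12/6 = 2; σ²_A = ((3−1)/6)² = 0.111
te_B = (6 + 4·11 + 16)/6 = 66/6 = 11; σ²_B = ((16−6)/6)² = 2.778
te_C = (2 + 4·3 + 4)/6 = 18/6 = 3; σ²_C = ((4−2)/6)² = 0.111
te_D = (1 + 4·2 + 3)/6 = 12/6 = 2; σ²_D = ((3−1)/6)² = 0.111
te_E = (2 + 4·4 + 12)/6 = 30/6 = 5; σ²_E = ((12−2)/6)² = 2.778
te_F = (12 + 4·14 + 16)/6 = 84/6 = 14; σ²_F = ((16−12)/6)² = 0.444
te_G = (4 + 4·8 + 12)/6 = 48/6 = 8; σ²_G = ((12−4)/6)² = 1.778

Forward pass:
ES_A = 0; EF_A = 2
ES_B = 0; EF_B = 11
ES_C = 2; EF_C = 2+3 = 5
ES_D = max(EF_A=2, EF_B=11) = 11; EF_D = 11+2 = 13
ES_E = 2; EF_E = 2+5 = 7
ES_F = max(EF_A=2, EF_D=13) = 13; EF_F = 13+14 = 27
ES_G = max(EF_A=2, EF_C=5, EF_E=7, EF_F=27) = 27; EF_G = 27+8 = 35
Expected project duration μ = 35 hours. Critical path: B → D → F → G.

Variance along critical path = 2.778 + 0.111 + 0.444 + 1.778 = 5.111; σ = √5.111 = 2.261 hours.
Z = (40 − 35) / 2.261 = 2.212
P(T ≤ 40) = Φ(2.212) ≈ 0.987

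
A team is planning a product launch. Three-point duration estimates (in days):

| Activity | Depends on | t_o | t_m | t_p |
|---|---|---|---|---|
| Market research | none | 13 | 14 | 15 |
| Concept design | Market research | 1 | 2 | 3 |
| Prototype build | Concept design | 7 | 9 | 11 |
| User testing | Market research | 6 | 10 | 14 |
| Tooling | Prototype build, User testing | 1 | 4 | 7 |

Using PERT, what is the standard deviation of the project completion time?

1.29 days

te_Market research = (13 + 4·14 + 15)/6 = 84/6 = 14; σ²_Market research = ((15−13)/6)² = 0.111
te_Concept design = (1 + 4·2 + 3)/6 = 12/6 = 2; σ²_Concept design = ((3−1)/6)² = 0.111
te_Prototype build = (7 + 4·9 + 11)/6 = 54/6 = 9; σ²_Prototype build = ((11−7)/6)² = 0.444
te_User testing = (6 + 4·10 + 14)/6 = 60/6 = 10; σ²_User testing = ((14−6)/6)² = 1.778
te_Tooling = (1 + 4·4 + 7)/6 = 24/6 = 4; σ²_Tooling = ((7−1)/6)² = 1.000

Forward pass:
ES_Market research = 0; EF_Market research = 14
ES_Concept design = 14; EF_Concept design = 14+2 = 16
ES_Prototype build = 16; EF_Prototype build = 16+9 = 25
ES_User testing = 14; EF_User testing = 14+10 = 24
ES_Tooling = max(EF_Prototype build=25, EF_User testing=24) = 25; EF_Tooling = 25+4 = 29
Expected project duration μ = 29 days. Critical path: Market research → Concept design → Prototype build → Tooling.

Variance along critical path = 0.111 + 0.111 + 0.444 + 1.000 = 1.667
σ = √1.667 = 1.291 days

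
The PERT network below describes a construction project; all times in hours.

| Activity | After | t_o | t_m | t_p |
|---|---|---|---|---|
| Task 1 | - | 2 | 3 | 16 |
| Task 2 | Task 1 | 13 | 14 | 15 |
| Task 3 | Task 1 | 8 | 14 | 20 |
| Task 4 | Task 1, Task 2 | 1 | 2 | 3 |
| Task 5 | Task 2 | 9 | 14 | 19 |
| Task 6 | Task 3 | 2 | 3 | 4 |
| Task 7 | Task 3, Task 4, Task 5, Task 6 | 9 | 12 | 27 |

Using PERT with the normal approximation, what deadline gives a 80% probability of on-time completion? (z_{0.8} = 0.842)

50.5 hours

te_Task 1 = (2 + 4·3 + 16)/6 = 30/6 = 5; σ²_Task 1 = ((16−2)/6)² = 5.444
te_Task 2 = (13 + 4·14 + 15)/6 = 84/6 = 14; σ²_Task 2 = ((15−13)/6)² = 0.111
te_Task 3 = (8 + 4·14 + 20)/6 = 84/6 = 14; σ²_Task 3 = ((20−8)/6)² = 4.000
te_Task 4 = (1 + 4·2 + 3)/6 = 12/6 = 2; σ²_Task 4 = ((3−1)/6)² = 0.111
te_Task 5 = (9 + 4·14 + 19)/6 = 84/6 = 14; σ²_Task 5 = ((19−9)/6)² = 2.778
te_Task 6 = (2 + 4·3 + 4)/6 = 18/6 = 3; σ²_Task 6 = ((4−2)/6)² = 0.111
te_Task 7 = (9 + 4·12 + 27)/6 = 84/6 = 14; σ²_Task 7 = ((27−9)/6)² = 9.000

Forward pass:
ES_Task 1 = 0; EF_Task 1 = 5
ES_Task 2 = 5; EF_Task 2 = 5+14 = 19
ES_Task 3 = 5; EF_Task 3 = 5+14 = 19
ES_Task 4 = max(EF_Task 1=5, EF_Task 2=19) = 19; EF_Task 4 = 19+2 = 21
ES_Task 5 = 19; EF_Task 5 = 19+14 = 33
ES_Task 6 = 19; EF_Task 6 = 19+3 = 22
ES_Task 7 = max(EF_Task 3=19, EF_Task 4=21, EF_Task 5=33, EF_Task 6=22) = 33; EF_Task 7 = 33+14 = 47
Expected project duration μ = 47 hours. Critical path: Task 1 → Task 2 → Task 5 → Task 7.

Variance along critical path = 5.444 + 0.111 + 2.778 + 9.000 = 17.333; σ = 4.163 hours.
D = μ + z·σ = 47 + 0.842·4.163 = 50.5 hours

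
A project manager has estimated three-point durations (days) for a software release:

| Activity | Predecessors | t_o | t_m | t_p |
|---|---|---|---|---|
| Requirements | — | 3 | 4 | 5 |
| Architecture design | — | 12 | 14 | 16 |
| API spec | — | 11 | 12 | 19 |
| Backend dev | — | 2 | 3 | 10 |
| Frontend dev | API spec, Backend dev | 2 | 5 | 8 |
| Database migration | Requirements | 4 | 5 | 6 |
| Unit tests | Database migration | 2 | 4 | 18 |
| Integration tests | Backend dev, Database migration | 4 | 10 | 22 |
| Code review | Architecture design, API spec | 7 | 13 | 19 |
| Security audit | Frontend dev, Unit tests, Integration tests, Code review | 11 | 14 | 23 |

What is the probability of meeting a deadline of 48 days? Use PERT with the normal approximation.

0.981

te_Requirements = (3 + 4·4 + 5)/6 = 24/6 = 4; σ²_Requirements = ((5−3)/6)² = 0.111
te_Architecture design = (12 + 4·14 + 16)/6 = 84/6 = 14; σ²_Architecture design = ((16−12)/6)² = 0.444
te_API spec = (11 + 4·12 + 19)/6 = 78/6 = 13; σ²_API spec = ((19−11)/6)² = 1.778
te_Backend dev = (2 + 4·3 + 10)/6 = 24/6 = 4; σ²_Backend dev = ((10−2)/6)² = 1.778
te_Frontend dev = (2 + 4·5 + 8)/6 = 30/6 = 5; σ²_Frontend dev = ((8−2)/6)² = 1.000
te_Database migration = (4 + 4·5 + 6)/6 = 30/6 = 5; σ²_Database migration = ((6−4)/6)² = 0.111
te_Unit tests = (2 + 4·4 + 18)/6 = 36/6 = 6; σ²_Unit tests = ((18−2)/6)² = 7.111
te_Integration tests = (4 + 4·10 + 22)/6 = 66/6 = 11; σ²_Integration tests = ((22−4)/6)² = 9.000
te_Code review = (7 + 4·13 + 19)/6 = 78/6 = 13; σ²_Code review = ((19−7)/6)² = 4.000
te_Security audit = (11 + 4·14 + 23)/6 = 90/6 = 15; σ²_Security audit = ((23−11)/6)² = 4.000

Forward pass:
ES_Requirements = 0; EF_Requirements = 4
ES_Architecture design = 0; EF_Architecture design = 14
ES_API spec = 0; EF_API spec = 13
ES_Backend dev = 0; EF_Backend dev = 4
ES_Frontend dev = max(EF_API spec=13, EF_Backend dev=4) = 13; EF_Frontend dev = 13+5 = 18
ES_Database migration = 4; EF_Database migration = 4+5 = 9
ES_Unit tests = 9; EF_Unit tests = 9+6 = 15
ES_Integration tests = max(EF_Backend dev=4, EF_Database migration=9) = 9; EF_Integration tests = 9+11 = 20
ES_Code review = max(EF_Architecture design=14, EF_API spec=13) = 14; EF_Code review = 14+13 = 27
ES_Security audit = max(EF_Frontend dev=18, EF_Unit tests=15, EF_Integration tests=20, EF_Code review=27) = 27; EF_Security audit = 27+15 = 42
Expected project duration μ = 42 days. Critical path: Architecture design → Code review → Security audit.

Variance along critical path = 0.444 + 4.000 + 4.000 = 8.444; σ = √8.444 = 2.906 days.
Z = (48 − 42) / 2.906 = 2.065
P(T ≤ 48) = Φ(2.065) ≈ 0.981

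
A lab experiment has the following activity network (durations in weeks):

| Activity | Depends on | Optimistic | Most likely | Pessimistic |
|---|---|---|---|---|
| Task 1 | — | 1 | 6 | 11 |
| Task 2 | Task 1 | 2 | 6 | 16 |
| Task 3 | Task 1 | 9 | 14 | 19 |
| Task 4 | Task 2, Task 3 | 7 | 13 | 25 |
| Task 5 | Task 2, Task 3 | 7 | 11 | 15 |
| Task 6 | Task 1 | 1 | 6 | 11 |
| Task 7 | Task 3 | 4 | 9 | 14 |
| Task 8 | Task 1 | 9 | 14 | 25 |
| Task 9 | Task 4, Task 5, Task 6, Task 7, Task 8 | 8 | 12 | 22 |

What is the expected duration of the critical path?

te_Task 1 = (1 + 4·6 + 11)/6 = 36/6 = 6
te_Task 2 = (2 + 4·6 + 16)/6 = 42/6 = 7
te_Task 3 = (9 + 4·14 + 19)/6 = 84/6 = 14
te_Task 4 = (7 + 4·13 + 25)/6 = 84/6 = 14
te_Task 5 = (7 + 4·11 + 15)/6 = 66/6 = 11
te_Task 6 = (1 + 4·6 + 11)/6 = 36/6 = 6
te_Task 7 = (4 + 4·9 + 14)/6 = 54/6 = 9
te_Task 8 = (9 + 4·14 + 25)/6 = 90/6 = 15
te_Task 9 = (8 + 4·12 + 22)/6 = 78/6 = 13

Forward pass:
ES_Task 1 = 0; EF_Task 1 = 6
ES_Task 2 = 6; EF_Task 2 = 6+7 = 13
ES_Task 3 = 6; EF_Task 3 = 6+14 = 20
ES_Task 4 = max(EF_Task 2=13, EF_Task 3=20) = 20; EF_Task 4 = 20+14 = 34
ES_Task 5 = max(EF_Task 2=13, EF_Task 3=20) = 20; EF_Task 5 = 20+11 = 31
ES_Task 6 = 6; EF_Task 6 = 6+6 = 12
ES_Task 7 = 20; EF_Task 7 = 20+9 = 29
ES_Task 8 = 6; EF_Task 8 = 6+15 = 21
ES_Task 9 = max(EF_Task 4=34, EF_Task 5=31, EF_Task 6=12, EF_Task 7=29, EF_Task 8=21) = 34; EF_Task 9 = 34+13 = 47
Expected project duration μ = 47 weeks. Critical path: Task 1 → Task 3 → Task 4 → Task 9.

47 weeks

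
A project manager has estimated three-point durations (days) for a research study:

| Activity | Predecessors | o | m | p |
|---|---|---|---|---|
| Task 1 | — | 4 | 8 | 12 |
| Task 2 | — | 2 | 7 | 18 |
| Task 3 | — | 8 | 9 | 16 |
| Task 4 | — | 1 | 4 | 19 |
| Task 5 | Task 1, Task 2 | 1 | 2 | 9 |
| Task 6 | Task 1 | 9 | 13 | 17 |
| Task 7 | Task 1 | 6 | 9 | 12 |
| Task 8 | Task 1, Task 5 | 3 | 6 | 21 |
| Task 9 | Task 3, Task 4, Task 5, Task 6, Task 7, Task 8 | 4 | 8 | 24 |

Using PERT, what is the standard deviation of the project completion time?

te_Task 1 = (4 + 4·8 + 12)/6 = 48/6 = 8; σ²_Task 1 = ((12−4)/6)² = 1.778
te_Task 2 = (2 + 4·7 + 18)/6 = 48/6 = 8; σ²_Task 2 = ((18−2)/6)² = 7.111
te_Task 3 = (8 + 4·9 + 16)/6 = 60/6 = 10; σ²_Task 3 = ((16−8)/6)² = 1.778
te_Task 4 = (1 + 4·4 + 19)/6 = 36/6 = 6; σ²_Task 4 = ((19−1)/6)² = 9.000
te_Task 5 = (1 + 4·2 + 9)/6 = 18/6 = 3; σ²_Task 5 = ((9−1)/6)² = 1.778
te_Task 6 = (9 + 4·13 + 17)/6 = 78/6 = 13; σ²_Task 6 = ((17−9)/6)² = 1.778
te_Task 7 = (6 + 4·9 + 12)/6 = 54/6 = 9; σ²_Task 7 = ((12−6)/6)² = 1.000
te_Task 8 = (3 + 4·6 + 21)/6 = 48/6 = 8; σ²_Task 8 = ((21−3)/6)² = 9.000
te_Task 9 = (4 + 4·8 + 24)/6 = 60/6 = 10; σ²_Task 9 = ((24−4)/6)² = 11.111

Forward pass:
ES_Task 1 = 0; EF_Task 1 = 8
ES_Task 2 = 0; EF_Task 2 = 8
ES_Task 3 = 0; EF_Task 3 = 10
ES_Task 4 = 0; EF_Task 4 = 6
ES_Task 5 = max(EF_Task 1=8, EF_Task 2=8) = 8; EF_Task 5 = 8+3 = 11
ES_Task 6 = 8; EF_Task 6 = 8+13 = 21
ES_Task 7 = 8; EF_Task 7 = 8+9 = 17
ES_Task 8 = max(EF_Task 1=8, EF_Task 5=11) = 11; EF_Task 8 = 11+8 = 19
ES_Task 9 = max(EF_Task 3=10, EF_Task 4=6, EF_Task 5=11, EF_Task 6=21, EF_Task 7=17, EF_Task 8=19) = 21; EF_Task 9 = 21+10 = 31
Expected project duration μ = 31 days. Critical path: Task 1 → Task 6 → Task 9.

Variance along critical path = 1.778 + 1.778 + 11.111 = 14.667
σ = √14.667 = 3.830 days

3.83 days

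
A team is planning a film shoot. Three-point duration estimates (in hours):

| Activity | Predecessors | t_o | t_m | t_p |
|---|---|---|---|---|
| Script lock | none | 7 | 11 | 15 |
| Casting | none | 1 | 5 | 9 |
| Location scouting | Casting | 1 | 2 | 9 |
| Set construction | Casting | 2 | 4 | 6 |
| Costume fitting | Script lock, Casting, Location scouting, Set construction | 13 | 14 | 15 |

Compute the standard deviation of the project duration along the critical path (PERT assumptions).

te_Script lock = (7 + 4·11 + 15)/6 = 66/6 = 11; σ²_Script lock = ((15−7)/6)² = 1.778
te_Casting = (1 + 4·5 + 9)/6 = 30/6 = 5; σ²_Casting = ((9−1)/6)² = 1.778
te_Location scouting = (1 + 4·2 + 9)/6 = 18/6 = 3; σ²_Location scouting = ((9−1)/6)² = 1.778
te_Set construction = (2 + 4·4 + 6)/6 = 24/6 = 4; σ²_Set construction = ((6−2)/6)² = 0.444
te_Costume fitting = (13 + 4·14 + 15)/6 = 84/6 = 14; σ²_Costume fitting = ((15−13)/6)² = 0.111

Forward pass:
ES_Script lock = 0; EF_Script lock = 11
ES_Casting = 0; EF_Casting = 5
ES_Location scouting = 5; EF_Location scouting = 5+3 = 8
ES_Set construction = 5; EF_Set construction = 5+4 = 9
ES_Costume fitting = max(EF_Script lock=11, EF_Casting=5, EF_Location scouting=8, EF_Set construction=9) = 11; EF_Costume fitting = 11+14 = 25
Expected project duration μ = 25 hours. Critical path: Script lock → Costume fitting.

Variance along critical path = 1.778 + 0.111 = 1.889
σ = √1.889 = 1.374 hours

1.37 hours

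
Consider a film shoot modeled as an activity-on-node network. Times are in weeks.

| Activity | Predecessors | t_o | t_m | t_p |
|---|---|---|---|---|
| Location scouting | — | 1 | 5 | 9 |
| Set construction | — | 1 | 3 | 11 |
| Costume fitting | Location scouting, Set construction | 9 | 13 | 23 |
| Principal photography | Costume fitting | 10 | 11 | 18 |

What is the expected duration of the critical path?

te_Location scouting = (1 + 4·5 + 9)/6 = 30/6 = 5
te_Set construction = (1 + 4·3 + 11)/6 = 24/6 = 4
te_Costume fitting = (9 + 4·13 + 23)/6 = 84/6 = 14
te_Principal photography = (10 + 4·11 + 18)/6 = 72/6 = 12

Forward pass:
ES_Location scouting = 0; EF_Location scouting = 5
ES_Set construction = 0; EF_Set construction = 4
ES_Costume fitting = max(EF_Location scouting=5, EF_Set construction=4) = 5; EF_Costume fitting = 5+14 = 19
ES_Principal photography = 19; EF_Principal photography = 19+12 = 31
Expected project duration μ = 31 weeks. Critical path: Location scouting → Costume fitting → Principal photography.

31 weeks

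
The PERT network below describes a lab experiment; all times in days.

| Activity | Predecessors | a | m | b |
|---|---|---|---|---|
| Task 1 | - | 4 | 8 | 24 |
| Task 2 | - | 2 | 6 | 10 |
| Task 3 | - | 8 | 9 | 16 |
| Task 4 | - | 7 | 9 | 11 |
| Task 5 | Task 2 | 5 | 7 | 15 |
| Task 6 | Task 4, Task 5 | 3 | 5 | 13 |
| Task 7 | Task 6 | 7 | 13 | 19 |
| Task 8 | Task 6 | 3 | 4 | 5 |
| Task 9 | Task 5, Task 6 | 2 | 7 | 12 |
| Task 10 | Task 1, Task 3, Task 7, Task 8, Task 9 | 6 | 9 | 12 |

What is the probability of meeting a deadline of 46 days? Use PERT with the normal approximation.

te_Task 1 = (4 + 4·8 + 24)/6 = 60/6 = 10; σ²_Task 1 = ((24−4)/6)² = 11.111
te_Task 2 = (2 + 4·6 + 10)/6 = 36/6 = 6; σ²_Task 2 = ((10−2)/6)² = 1.778
te_Task 3 = (8 + 4·9 + 16)/6 = 60/6 = 10; σ²_Task 3 = ((16−8)/6)² = 1.778
te_Task 4 = (7 + 4·9 + 11)/6 = 54/6 = 9; σ²_Task 4 = ((11−7)/6)² = 0.444
te_Task 5 = (5 + 4·7 + 15)/6 = 48/6 = 8; σ²_Task 5 = ((15−5)/6)² = 2.778
te_Task 6 = (3 + 4·5 + 13)/6 = 36/6 = 6; σ²_Task 6 = ((13−3)/6)² = 2.778
te_Task 7 = (7 + 4·13 + 19)/6 = 78/6 = 13; σ²_Task 7 = ((19−7)/6)² = 4.000
te_Task 8 = (3 + 4·4 + 5)/6 = 24/6 = 4; σ²_Task 8 = ((5−3)/6)² = 0.111
te_Task 9 = (2 + 4·7 + 12)/6 = 42/6 = 7; σ²_Task 9 = ((12−2)/6)² = 2.778
te_Task 10 = (6 + 4·9 + 12)/6 = 54/6 = 9; σ²_Task 10 = ((12−6)/6)² = 1.000

Forward pass:
ES_Task 1 = 0; EF_Task 1 = 10
ES_Task 2 = 0; EF_Task 2 = 6
ES_Task 3 = 0; EF_Task 3 = 10
ES_Task 4 = 0; EF_Task 4 = 9
ES_Task 5 = 6; EF_Task 5 = 6+8 = 14
ES_Task 6 = max(EF_Task 4=9, EF_Task 5=14) = 14; EF_Task 6 = 14+6 = 20
ES_Task 7 = 20; EF_Task 7 = 20+13 = 33
ES_Task 8 = 20; EF_Task 8 = 20+4 = 24
ES_Task 9 = max(EF_Task 5=14, EF_Task 6=20) = 20; EF_Task 9 = 20+7 = 27
ES_Task 10 = max(EF_Task 1=10, EF_Task 3=10, EF_Task 7=33, EF_Task 8=24, EF_Task 9=27) = 33; EF_Task 10 = 33+9 = 42
Expected project duration μ = 42 days. Critical path: Task 2 → Task 5 → Task 6 → Task 7 → Task 10.

Variance along critical path = 1.778 + 2.778 + 2.778 + 4.000 + 1.000 = 12.333; σ = √12.333 = 3.512 days.
Z = (46 − 42) / 3.512 = 1.139
P(T ≤ 46) = Φ(1.139) ≈ 0.873

0.873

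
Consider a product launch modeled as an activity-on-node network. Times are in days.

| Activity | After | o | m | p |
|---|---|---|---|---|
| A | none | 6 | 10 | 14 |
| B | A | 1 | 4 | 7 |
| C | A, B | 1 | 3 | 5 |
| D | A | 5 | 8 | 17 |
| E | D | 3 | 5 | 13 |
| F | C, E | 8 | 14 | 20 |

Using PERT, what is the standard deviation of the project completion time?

te_A = (6 + 4·10 + 14)/6 = 60/6 = 10; σ²_A = ((14−6)/6)² = 1.778
te_B = (1 + 4·4 + 7)/6 = 24/6 = 4; σ²_B = ((7−1)/6)² = 1.000
te_C = (1 + 4·3 + 5)/6 = 18/6 = 3; σ²_C = ((5−1)/6)² = 0.444
te_D = (5 + 4·8 + 17)/6 = 54/6 = 9; σ²_D = ((17−5)/6)² = 4.000
te_E = (3 + 4·5 + 13)/6 = 36/6 = 6; σ²_E = ((13−3)/6)² = 2.778
te_F = (8 + 4·14 + 20)/6 = 84/6 = 14; σ²_F = ((20−8)/6)² = 4.000

Forward pass:
ES_A = 0; EF_A = 10
ES_B = 10; EF_B = 10+4 = 14
ES_C = max(EF_A=10, EF_B=14) = 14; EF_C = 14+3 = 17
ES_D = 10; EF_D = 10+9 = 19
ES_E = 19; EF_E = 19+6 = 25
ES_F = max(EF_C=17, EF_E=25) = 25; EF_F = 25+14 = 39
Expected project duration μ = 39 days. Critical path: A → D → E → F.

Variance along critical path = 1.778 + 4.000 + 2.778 + 4.000 = 12.556
σ = √12.556 = 3.543 days

3.54 days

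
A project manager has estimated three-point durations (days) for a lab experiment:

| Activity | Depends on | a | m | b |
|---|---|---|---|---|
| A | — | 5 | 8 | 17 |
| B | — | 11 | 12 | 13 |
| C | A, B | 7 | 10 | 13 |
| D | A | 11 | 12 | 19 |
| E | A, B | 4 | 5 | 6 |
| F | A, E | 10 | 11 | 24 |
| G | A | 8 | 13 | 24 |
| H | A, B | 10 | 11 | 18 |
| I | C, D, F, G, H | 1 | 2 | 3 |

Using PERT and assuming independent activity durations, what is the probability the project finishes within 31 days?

0.339

te_A = (5 + 4·8 + 17)/6 = 54/6 = 9; σ²_A = ((17−5)/6)² = 4.000
te_B = (11 + 4·12 + 13)/6 = 72/6 = 12; σ²_B = ((13−11)/6)² = 0.111
te_C = (7 + 4·10 + 13)/6 = 60/6 = 10; σ²_C = ((13−7)/6)² = 1.000
te_D = (11 + 4·12 + 19)/6 = 78/6 = 13; σ²_D = ((19−11)/6)² = 1.778
te_E = (4 + 4·5 + 6)/6 = 30/6 = 5; σ²_E = ((6−4)/6)² = 0.111
te_F = (10 + 4·11 + 24)/6 = 78/6 = 13; σ²_F = ((24−10)/6)² = 5.444
te_G = (8 + 4·13 + 24)/6 = 84/6 = 14; σ²_G = ((24−8)/6)² = 7.111
te_H = (10 + 4·11 + 18)/6 = 72/6 = 12; σ²_H = ((18−10)/6)² = 1.778
te_I = (1 + 4·2 + 3)/6 = 12/6 = 2; σ²_I = ((3−1)/6)² = 0.111

Forward pass:
ES_A = 0; EF_A = 9
ES_B = 0; EF_B = 12
ES_C = max(EF_A=9, EF_B=12) = 12; EF_C = 12+10 = 22
ES_D = 9; EF_D = 9+13 = 22
ES_E = max(EF_A=9, EF_B=12) = 12; EF_E = 12+5 = 17
ES_F = max(EF_A=9, EF_E=17) = 17; EF_F = 17+13 = 30
ES_G = 9; EF_G = 9+14 = 23
ES_H = max(EF_A=9, EF_B=12) = 12; EF_H = 12+12 = 24
ES_I = max(EF_C=22, EF_D=22, EF_F=30, EF_G=23, EF_H=24) = 30; EF_I = 30+2 = 32
Expected project duration μ = 32 days. Critical path: B → E → F → I.

Variance along critical path = 0.111 + 0.111 + 5.444 + 0.111 = 5.778; σ = √5.778 = 2.404 days.
Z = (31 − 32) / 2.404 = -0.416
P(T ≤ 31) = Φ(-0.416) ≈ 0.339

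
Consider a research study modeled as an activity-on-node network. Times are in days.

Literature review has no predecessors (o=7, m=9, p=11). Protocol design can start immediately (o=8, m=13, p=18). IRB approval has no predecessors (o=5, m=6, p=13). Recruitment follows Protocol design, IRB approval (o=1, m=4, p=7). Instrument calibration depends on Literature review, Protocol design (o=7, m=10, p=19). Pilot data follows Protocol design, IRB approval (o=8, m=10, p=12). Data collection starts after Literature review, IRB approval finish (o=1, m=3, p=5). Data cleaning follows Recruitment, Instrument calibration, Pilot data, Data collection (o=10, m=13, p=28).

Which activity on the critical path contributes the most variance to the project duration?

Data cleaning

te_Literature review = (7 + 4·9 + 11)/6 = 54/6 = 9; σ²_Literature review = ((11−7)/6)² = 0.444
te_Protocol design = (8 + 4·13 + 18)/6 = 78/6 = 13; σ²_Protocol design = ((18−8)/6)² = 2.778
te_IRB approval = (5 + 4·6 + 13)/6 = 42/6 = 7; σ²_IRB approval = ((13−5)/6)² = 1.778
te_Recruitment = (1 + 4·4 + 7)/6 = 24/6 = 4; σ²_Recruitment = ((7−1)/6)² = 1.000
te_Instrument calibration = (7 + 4·10 + 19)/6 = 66/6 = 11; σ²_Instrument calibration = ((19−7)/6)² = 4.000
te_Pilot data = (8 + 4·10 + 12)/6 = 60/6 = 10; σ²_Pilot data = ((12−8)/6)² = 0.444
te_Data collection = (1 + 4·3 + 5)/6 = 18/6 = 3; σ²_Data collection = ((5−1)/6)² = 0.444
te_Data cleaning = (10 + 4·13 + 28)/6 = 90/6 = 15; σ²_Data cleaning = ((28−10)/6)² = 9.000

Forward pass:
ES_Literature review = 0; EF_Literature review = 9
ES_Protocol design = 0; EF_Protocol design = 13
ES_IRB approval = 0; EF_IRB approval = 7
ES_Recruitment = max(EF_Protocol design=13, EF_IRB approval=7) = 13; EF_Recruitment = 13+4 = 17
ES_Instrument calibration = max(EF_Literature review=9, EF_Protocol design=13) = 13; EF_Instrument calibration = 13+11 = 24
ES_Pilot data = max(EF_Protocol design=13, EF_IRB approval=7) = 13; EF_Pilot data = 13+10 = 23
ES_Data collection = max(EF_Literature review=9, EF_IRB approval=7) = 9; EF_Data collection = 9+3 = 12
ES_Data cleaning = max(EF_Recruitment=17, EF_Instrument calibration=24, EF_Pilot data=23, EF_Data collection=12) = 24; EF_Data cleaning = 24+15 = 39
Expected project duration μ = 39 days. Critical path: Protocol design → Instrument calibration → Data cleaning.

Variances on critical path: σ²_Protocol design=2.778, σ²_Instrument calibration=4.000, σ²_Data cleaning=9.000.
Largest is σ²_Data cleaning = 9.000.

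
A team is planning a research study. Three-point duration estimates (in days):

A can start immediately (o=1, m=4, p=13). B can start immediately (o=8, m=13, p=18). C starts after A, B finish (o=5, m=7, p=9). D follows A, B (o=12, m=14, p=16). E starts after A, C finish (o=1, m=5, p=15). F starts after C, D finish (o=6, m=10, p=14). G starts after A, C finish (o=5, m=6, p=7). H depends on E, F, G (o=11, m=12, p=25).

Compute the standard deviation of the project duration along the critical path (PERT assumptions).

3.23 days

te_A = (1 + 4·4 + 13)/6 = 30/6 = 5; σ²_A = ((13−1)/6)² = 4.000
te_B = (8 + 4·13 + 18)/6 = 78/6 = 13; σ²_B = ((18−8)/6)² = 2.778
te_C = (5 + 4·7 + 9)/6 = 42/6 = 7; σ²_C = ((9−5)/6)² = 0.444
te_D = (12 + 4·14 + 16)/6 = 84/6 = 14; σ²_D = ((16−12)/6)² = 0.444
te_E = (1 + 4·5 + 15)/6 = 36/6 = 6; σ²_E = ((15−1)/6)² = 5.444
te_F = (6 + 4·10 + 14)/6 = 60/6 = 10; σ²_F = ((14−6)/6)² = 1.778
te_G = (5 + 4·6 + 7)/6 = 36/6 = 6; σ²_G = ((7−5)/6)² = 0.111
te_H = (11 + 4·12 + 25)/6 = 84/6 = 14; σ²_H = ((25−11)/6)² = 5.444

Forward pass:
ES_A = 0; EF_A = 5
ES_B = 0; EF_B = 13
ES_C = max(EF_A=5, EF_B=13) = 13; EF_C = 13+7 = 20
ES_D = max(EF_A=5, EF_B=13) = 13; EF_D = 13+14 = 27
ES_E = max(EF_A=5, EF_C=20) = 20; EF_E = 20+6 = 26
ES_F = max(EF_C=20, EF_D=27) = 27; EF_F = 27+10 = 37
ES_G = max(EF_A=5, EF_C=20) = 20; EF_G = 20+6 = 26
ES_H = max(EF_E=26, EF_F=37, EF_G=26) = 37; EF_H = 37+14 = 51
Expected project duration μ = 51 days. Critical path: B → D → F → H.

Variance along critical path = 2.778 + 0.444 + 1.778 + 5.444 = 10.444
σ = √10.444 = 3.232 days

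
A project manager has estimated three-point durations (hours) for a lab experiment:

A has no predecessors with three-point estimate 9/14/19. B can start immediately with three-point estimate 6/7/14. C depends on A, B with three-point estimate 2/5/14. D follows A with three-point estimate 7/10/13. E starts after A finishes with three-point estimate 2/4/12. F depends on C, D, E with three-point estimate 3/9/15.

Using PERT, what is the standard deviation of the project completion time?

2.79 hours

te_A = (9 + 4·14 + 19)/6 = 84/6 = 14; σ²_A = ((19−9)/6)² = 2.778
te_B = (6 + 4·7 + 14)/6 = 48/6 = 8; σ²_B = ((14−6)/6)² = 1.778
te_C = (2 + 4·5 + 14)/6 = 36/6 = 6; σ²_C = ((14−2)/6)² = 4.000
te_D = (7 + 4·10 + 13)/6 = 60/6 = 10; σ²_D = ((13−7)/6)² = 1.000
te_E = (2 + 4·4 + 12)/6 = 30/6 = 5; σ²_E = ((12−2)/6)² = 2.778
te_F = (3 + 4·9 + 15)/6 = 54/6 = 9; σ²_F = ((15−3)/6)² = 4.000

Forward pass:
ES_A = 0; EF_A = 14
ES_B = 0; EF_B = 8
ES_C = max(EF_A=14, EF_B=8) = 14; EF_C = 14+6 = 20
ES_D = 14; EF_D = 14+10 = 24
ES_E = 14; EF_E = 14+5 = 19
ES_F = max(EF_C=20, EF_D=24, EF_E=19) = 24; EF_F = 24+9 = 33
Expected project duration μ = 33 hours. Critical path: A → D → F.

Variance along critical path = 2.778 + 1.000 + 4.000 = 7.778
σ = √7.778 = 2.789 hours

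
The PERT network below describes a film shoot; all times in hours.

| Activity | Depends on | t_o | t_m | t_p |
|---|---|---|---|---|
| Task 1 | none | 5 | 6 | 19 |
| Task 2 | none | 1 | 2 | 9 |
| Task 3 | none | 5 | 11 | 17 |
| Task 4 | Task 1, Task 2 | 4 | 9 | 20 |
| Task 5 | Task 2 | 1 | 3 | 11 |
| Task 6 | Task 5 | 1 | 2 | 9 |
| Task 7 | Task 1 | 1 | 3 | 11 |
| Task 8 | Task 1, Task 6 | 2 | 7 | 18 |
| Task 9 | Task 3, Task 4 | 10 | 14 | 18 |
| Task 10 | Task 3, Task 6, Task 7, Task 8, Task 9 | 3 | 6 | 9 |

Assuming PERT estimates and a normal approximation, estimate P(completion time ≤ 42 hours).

te_Task 1 = (5 + 4·6 + 19)/6 = 48/6 = 8; σ²_Task 1 = ((19−5)/6)² = 5.444
te_Task 2 = (1 + 4·2 + 9)/6 = 18/6 = 3; σ²_Task 2 = ((9−1)/6)² = 1.778
te_Task 3 = (5 + 4·11 + 17)/6 = 66/6 = 11; σ²_Task 3 = ((17−5)/6)² = 4.000
te_Task 4 = (4 + 4·9 + 20)/6 = 60/6 = 10; σ²_Task 4 = ((20−4)/6)² = 7.111
te_Task 5 = (1 + 4·3 + 11)/6 = 24/6 = 4; σ²_Task 5 = ((11−1)/6)² = 2.778
te_Task 6 = (1 + 4·2 + 9)/6 = 18/6 = 3; σ²_Task 6 = ((9−1)/6)² = 1.778
te_Task 7 = (1 + 4·3 + 11)/6 = 24/6 = 4; σ²_Task 7 = ((11−1)/6)² = 2.778
te_Task 8 = (2 + 4·7 + 18)/6 = 48/6 = 8; σ²_Task 8 = ((18−2)/6)² = 7.111
te_Task 9 = (10 + 4·14 + 18)/6 = 84/6 = 14; σ²_Task 9 = ((18−10)/6)² = 1.778
te_Task 10 = (3 + 4·6 + 9)/6 = 36/6 = 6; σ²_Task 10 = ((9−3)/6)² = 1.000

Forward pass:
ES_Task 1 = 0; EF_Task 1 = 8
ES_Task 2 = 0; EF_Task 2 = 3
ES_Task 3 = 0; EF_Task 3 = 11
ES_Task 4 = max(EF_Task 1=8, EF_Task 2=3) = 8; EF_Task 4 = 8+10 = 18
ES_Task 5 = 3; EF_Task 5 = 3+4 = 7
ES_Task 6 = 7; EF_Task 6 = 7+3 = 10
ES_Task 7 = 8; EF_Task 7 = 8+4 = 12
ES_Task 8 = max(EF_Task 1=8, EF_Task 6=10) = 10; EF_Task 8 = 10+8 = 18
ES_Task 9 = max(EF_Task 3=11, EF_Task 4=18) = 18; EF_Task 9 = 18+14 = 32
ES_Task 10 = max(EF_Task 3=11, EF_Task 6=10, EF_Task 7=12, EF_Task 8=18, EF_Task 9=32) = 32; EF_Task 10 = 32+6 = 38
Expected project duration μ = 38 hours. Critical path: Task 1 → Task 4 → Task 9 → Task 10.

Variance along critical path = 5.444 + 7.111 + 1.778 + 1.000 = 15.333; σ = √15.333 = 3.916 hours.
Z = (42 − 38) / 3.916 = 1.022
P(T ≤ 42) = Φ(1.022) ≈ 0.846

0.846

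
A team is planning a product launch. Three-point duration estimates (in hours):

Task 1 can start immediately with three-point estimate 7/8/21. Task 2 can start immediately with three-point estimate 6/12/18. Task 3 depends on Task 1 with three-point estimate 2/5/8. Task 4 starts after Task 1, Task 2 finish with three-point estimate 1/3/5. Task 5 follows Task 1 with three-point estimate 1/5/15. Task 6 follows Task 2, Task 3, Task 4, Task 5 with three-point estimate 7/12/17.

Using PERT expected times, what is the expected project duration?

te_Task 1 = (7 + 4·8 + 21)/6 = 60/6 = 10
te_Task 2 = (6 + 4·12 + 18)/6 = 72/6 = 12
te_Task 3 = (2 + 4·5 + 8)/6 = 30/6 = 5
te_Task 4 = (1 + 4·3 + 5)/6 = 18/6 = 3
te_Task 5 = (1 + 4·5 + 15)/6 = 36/6 = 6
te_Task 6 = (7 + 4·12 + 17)/6 = 72/6 = 12

Forward pass:
ES_Task 1 = 0; EF_Task 1 = 10
ES_Task 2 = 0; EF_Task 2 = 12
ES_Task 3 = 10; EF_Task 3 = 10+5 = 15
ES_Task 4 = max(EF_Task 1=10, EF_Task 2=12) = 12; EF_Task 4 = 12+3 = 15
ES_Task 5 = 10; EF_Task 5 = 10+6 = 16
ES_Task 6 = max(EF_Task 2=12, EF_Task 3=15, EF_Task 4=15, EF_Task 5=16) = 16; EF_Task 6 = 16+12 = 28
Expected project duration μ = 28 hours. Critical path: Task 1 → Task 5 → Task 6.

28 hours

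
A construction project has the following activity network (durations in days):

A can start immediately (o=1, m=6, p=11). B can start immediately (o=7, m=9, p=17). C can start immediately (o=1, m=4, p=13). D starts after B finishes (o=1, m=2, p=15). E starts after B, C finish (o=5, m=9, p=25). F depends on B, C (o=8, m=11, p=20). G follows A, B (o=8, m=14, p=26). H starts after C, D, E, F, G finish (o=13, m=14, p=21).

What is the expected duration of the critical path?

40 days

te_A = (1 + 4·6 + 11)/6 = 36/6 = 6
te_B = (7 + 4·9 + 17)/6 = 60/6 = 10
te_C = (1 + 4·4 + 13)/6 = 30/6 = 5
te_D = (1 + 4·2 + 15)/6 = 24/6 = 4
te_E = (5 + 4·9 + 25)/6 = 66/6 = 11
te_F = (8 + 4·11 + 20)/6 = 72/6 = 12
te_G = (8 + 4·14 + 26)/6 = 90/6 = 15
te_H = (13 + 4·14 + 21)/6 = 90/6 = 15

Forward pass:
ES_A = 0; EF_A = 6
ES_B = 0; EF_B = 10
ES_C = 0; EF_C = 5
ES_D = 10; EF_D = 10+4 = 14
ES_E = max(EF_B=10, EF_C=5) = 10; EF_E = 10+11 = 21
ES_F = max(EF_B=10, EF_C=5) = 10; EF_F = 10+12 = 22
ES_G = max(EF_A=6, EF_B=10) = 10; EF_G = 10+15 = 25
ES_H = max(EF_C=5, EF_D=14, EF_E=21, EF_F=22, EF_G=25) = 25; EF_H = 25+15 = 40
Expected project duration μ = 40 days. Critical path: B → G → H.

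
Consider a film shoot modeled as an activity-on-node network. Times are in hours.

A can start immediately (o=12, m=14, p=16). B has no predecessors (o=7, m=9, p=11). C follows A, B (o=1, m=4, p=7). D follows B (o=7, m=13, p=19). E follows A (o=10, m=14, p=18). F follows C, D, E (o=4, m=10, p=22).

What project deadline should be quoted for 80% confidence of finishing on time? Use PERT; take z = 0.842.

41.8 hours

te_A = (12 + 4·14 + 16)/6 = 84/6 = 14; σ²_A = ((16−12)/6)² = 0.444
te_B = (7 + 4·9 + 11)/6 = 54/6 = 9; σ²_B = ((11−7)/6)² = 0.444
te_C = (1 + 4·4 + 7)/6 = 24/6 = 4; σ²_C = ((7−1)/6)² = 1.000
te_D = (7 + 4·13 + 19)/6 = 78/6 = 13; σ²_D = ((19−7)/6)² = 4.000
te_E = (10 + 4·14 + 18)/6 = 84/6 = 14; σ²_E = ((18−10)/6)² = 1.778
te_F = (4 + 4·10 + 22)/6 = 66/6 = 11; σ²_F = ((22−4)/6)² = 9.000

Forward pass:
ES_A = 0; EF_A = 14
ES_B = 0; EF_B = 9
ES_C = max(EF_A=14, EF_B=9) = 14; EF_C = 14+4 = 18
ES_D = 9; EF_D = 9+13 = 22
ES_E = 14; EF_E = 14+14 = 28
ES_F = max(EF_C=18, EF_D=22, EF_E=28) = 28; EF_F = 28+11 = 39
Expected project duration μ = 39 hours. Critical path: A → E → F.

Variance along critical path = 0.444 + 1.778 + 9.000 = 11.222; σ = 3.350 hours.
D = μ + z·σ = 39 + 0.842·3.350 = 41.8 hours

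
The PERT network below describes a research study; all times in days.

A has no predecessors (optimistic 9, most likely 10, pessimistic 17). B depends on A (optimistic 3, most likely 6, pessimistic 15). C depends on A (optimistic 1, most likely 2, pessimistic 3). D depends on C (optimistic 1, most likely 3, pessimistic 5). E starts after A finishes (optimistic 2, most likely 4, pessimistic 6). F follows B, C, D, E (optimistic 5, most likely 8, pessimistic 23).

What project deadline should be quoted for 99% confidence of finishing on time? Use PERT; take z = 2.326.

te_A = (9 + 4·10 + 17)/6 = 66/6 = 11; σ²_A = ((17−9)/6)² = 1.778
te_B = (3 + 4·6 + 15)/6 = 42/6 = 7; σ²_B = ((15−3)/6)² = 4.000
te_C = (1 + 4·2 + 3)/6 = 12/6 = 2; σ²_C = ((3−1)/6)² = 0.111
te_D = (1 + 4·3 + 5)/6 = 18/6 = 3; σ²_D = ((5−1)/6)² = 0.444
te_E = (2 + 4·4 + 6)/6 = 24/6 = 4; σ²_E = ((6−2)/6)² = 0.444
te_F = (5 + 4·8 + 23)/6 = 60/6 = 10; σ²_F = ((23−5)/6)² = 9.000

Forward pass:
ES_A = 0; EF_A = 11
ES_B = 11; EF_B = 11+7 = 18
ES_C = 11; EF_C = 11+2 = 13
ES_D = 13; EF_D = 13+3 = 16
ES_E = 11; EF_E = 11+4 = 15
ES_F = max(EF_B=18, EF_C=13, EF_D=16, EF_E=15) = 18; EF_F = 18+10 = 28
Expected project duration μ = 28 days. Critical path: A → B → F.

Variance along critical path = 1.778 + 4.000 + 9.000 = 14.778; σ = 3.844 days.
D = μ + z·σ = 28 + 2.326·3.844 = 36.9 days

36.9 days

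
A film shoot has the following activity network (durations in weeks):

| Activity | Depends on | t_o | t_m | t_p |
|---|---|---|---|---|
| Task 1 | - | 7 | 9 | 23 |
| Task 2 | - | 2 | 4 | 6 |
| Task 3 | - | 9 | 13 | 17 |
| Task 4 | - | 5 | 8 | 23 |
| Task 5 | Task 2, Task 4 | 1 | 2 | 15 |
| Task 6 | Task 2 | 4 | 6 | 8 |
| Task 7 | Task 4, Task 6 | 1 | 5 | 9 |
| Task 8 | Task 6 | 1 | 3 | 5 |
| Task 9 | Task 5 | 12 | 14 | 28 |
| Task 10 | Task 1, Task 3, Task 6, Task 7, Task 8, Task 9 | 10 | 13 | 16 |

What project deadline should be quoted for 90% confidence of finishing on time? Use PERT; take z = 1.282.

te_Task 1 = (7 + 4·9 + 23)/6 = 66/6 = 11; σ²_Task 1 = ((23−7)/6)² = 7.111
te_Task 2 = (2 + 4·4 + 6)/6 = 24/6 = 4; σ²_Task 2 = ((6−2)/6)² = 0.444
te_Task 3 = (9 + 4·13 + 17)/6 = 78/6 = 13; σ²_Task 3 = ((17−9)/6)² = 1.778
te_Task 4 = (5 + 4·8 + 23)/6 = 60/6 = 10; σ²_Task 4 = ((23−5)/6)² = 9.000
te_Task 5 = (1 + 4·2 + 15)/6 = 24/6 = 4; σ²_Task 5 = ((15−1)/6)² = 5.444
te_Task 6 = (4 + 4·6 + 8)/6 = 36/6 = 6; σ²_Task 6 = ((8−4)/6)² = 0.444
te_Task 7 = (1 + 4·5 + 9)/6 = 30/6 = 5; σ²_Task 7 = ((9−1)/6)² = 1.778
te_Task 8 = (1 + 4·3 + 5)/6 = 18/6 = 3; σ²_Task 8 = ((5−1)/6)² = 0.444
te_Task 9 = (12 + 4·14 + 28)/6 = 96/6 = 16; σ²_Task 9 = ((28−12)/6)² = 7.111
te_Task 10 = (10 + 4·13 + 16)/6 = 78/6 = 13; σ²_Task 10 = ((16−10)/6)² = 1.000

Forward pass:
ES_Task 1 = 0; EF_Task 1 = 11
ES_Task 2 = 0; EF_Task 2 = 4
ES_Task 3 = 0; EF_Task 3 = 13
ES_Task 4 = 0; EF_Task 4 = 10
ES_Task 5 = max(EF_Task 2=4, EF_Task 4=10) = 10; EF_Task 5 = 10+4 = 14
ES_Task 6 = 4; EF_Task 6 = 4+6 = 10
ES_Task 7 = max(EF_Task 4=10, EF_Task 6=10) = 10; EF_Task 7 = 10+5 = 15
ES_Task 8 = 10; EF_Task 8 = 10+3 = 13
ES_Task 9 = 14; EF_Task 9 = 14+16 = 30
ES_Task 10 = max(EF_Task 1=11, EF_Task 3=13, EF_Task 6=10, EF_Task 7=15, EF_Task 8=13, EF_Task 9=30) = 30; EF_Task 10 = 30+13 = 43
Expected project duration μ = 43 weeks. Critical path: Task 4 → Task 5 → Task 9 → Task 10.

Variance along critical path = 9.000 + 5.444 + 7.111 + 1.000 = 22.556; σ = 4.749 weeks.
D = μ + z·σ = 43 + 1.282·4.749 = 49.1 weeks

49.1 weeks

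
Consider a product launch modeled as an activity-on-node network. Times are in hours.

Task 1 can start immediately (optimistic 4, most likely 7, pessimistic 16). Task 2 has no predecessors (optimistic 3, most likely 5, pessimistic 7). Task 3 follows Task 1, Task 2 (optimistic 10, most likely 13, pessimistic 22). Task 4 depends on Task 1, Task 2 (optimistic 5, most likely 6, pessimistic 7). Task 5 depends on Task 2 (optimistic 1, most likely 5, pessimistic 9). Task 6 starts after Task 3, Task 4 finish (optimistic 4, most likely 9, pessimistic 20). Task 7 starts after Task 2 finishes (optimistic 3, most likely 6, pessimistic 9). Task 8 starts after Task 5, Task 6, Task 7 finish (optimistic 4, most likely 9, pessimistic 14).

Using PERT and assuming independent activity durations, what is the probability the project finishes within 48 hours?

te_Task 1 = (4 + 4·7 + 16)/6 = 48/6 = 8; σ²_Task 1 = ((16−4)/6)² = 4.000
te_Task 2 = (3 + 4·5 + 7)/6 = 30/6 = 5; σ²_Task 2 = ((7−3)/6)² = 0.444
te_Task 3 = (10 + 4·13 + 22)/6 = 84/6 = 14; σ²_Task 3 = ((22−10)/6)² = 4.000
te_Task 4 = (5 + 4·6 + 7)/6 = 36/6 = 6; σ²_Task 4 = ((7−5)/6)² = 0.111
te_Task 5 = (1 + 4·5 + 9)/6 = 30/6 = 5; σ²_Task 5 = ((9−1)/6)² = 1.778
te_Task 6 = (4 + 4·9 + 20)/6 = 60/6 = 10; σ²_Task 6 = ((20−4)/6)² = 7.111
te_Task 7 = (3 + 4·6 + 9)/6 = 36/6 = 6; σ²_Task 7 = ((9−3)/6)² = 1.000
te_Task 8 = (4 + 4·9 + 14)/6 = 54/6 = 9; σ²_Task 8 = ((14−4)/6)² = 2.778

Forward pass:
ES_Task 1 = 0; EF_Task 1 = 8
ES_Task 2 = 0; EF_Task 2 = 5
ES_Task 3 = max(EF_Task 1=8, EF_Task 2=5) = 8; EF_Task 3 = 8+14 = 22
ES_Task 4 = max(EF_Task 1=8, EF_Task 2=5) = 8; EF_Task 4 = 8+6 = 14
ES_Task 5 = 5; EF_Task 5 = 5+5 = 10
ES_Task 6 = max(EF_Task 3=22, EF_Task 4=14) = 22; EF_Task 6 = 22+10 = 32
ES_Task 7 = 5; EF_Task 7 = 5+6 = 11
ES_Task 8 = max(EF_Task 5=10, EF_Task 6=32, EF_Task 7=11) = 32; EF_Task 8 = 32+9 = 41
Expected project duration μ = 41 hours. Critical path: Task 1 → Task 3 → Task 6 → Task 8.

Variance along critical path = 4.000 + 4.000 + 7.111 + 2.778 = 17.889; σ = √17.889 = 4.230 hours.
Z = (48 − 41) / 4.230 = 1.655
P(T ≤ 48) = Φ(1.655) ≈ 0.951

0.951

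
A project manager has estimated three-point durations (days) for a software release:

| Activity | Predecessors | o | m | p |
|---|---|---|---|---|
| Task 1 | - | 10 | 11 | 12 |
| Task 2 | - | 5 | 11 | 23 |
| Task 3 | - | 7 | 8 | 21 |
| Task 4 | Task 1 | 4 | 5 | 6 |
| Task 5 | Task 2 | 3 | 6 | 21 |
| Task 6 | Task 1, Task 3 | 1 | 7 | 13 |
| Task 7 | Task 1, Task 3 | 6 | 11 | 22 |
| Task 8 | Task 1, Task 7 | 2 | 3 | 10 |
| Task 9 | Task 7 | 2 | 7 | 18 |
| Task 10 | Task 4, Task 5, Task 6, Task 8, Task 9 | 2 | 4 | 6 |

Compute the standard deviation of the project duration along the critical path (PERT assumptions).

te_Task 1 = (10 + 4·11 + 12)/6 = 66/6 = 11; σ²_Task 1 = ((12−10)/6)² = 0.111
te_Task 2 = (5 + 4·11 + 23)/6 = 72/6 = 12; σ²_Task 2 = ((23−5)/6)² = 9.000
te_Task 3 = (7 + 4·8 + 21)/6 = 60/6 = 10; σ²_Task 3 = ((21−7)/6)² = 5.444
te_Task 4 = (4 + 4·5 + 6)/6 = 30/6 = 5; σ²_Task 4 = ((6−4)/6)² = 0.111
te_Task 5 = (3 + 4·6 + 21)/6 = 48/6 = 8; σ²_Task 5 = ((21−3)/6)² = 9.000
te_Task 6 = (1 + 4·7 + 13)/6 = 42/6 = 7; σ²_Task 6 = ((13−1)/6)² = 4.000
te_Task 7 = (6 + 4·11 + 22)/6 = 72/6 = 12; σ²_Task 7 = ((22−6)/6)² = 7.111
te_Task 8 = (2 + 4·3 + 10)/6 = 24/6 = 4; σ²_Task 8 = ((10−2)/6)² = 1.778
te_Task 9 = (2 + 4·7 + 18)/6 = 48/6 = 8; σ²_Task 9 = ((18−2)/6)² = 7.111
te_Task 10 = (2 + 4·4 + 6)/6 = 24/6 = 4; σ²_Task 10 = ((6−2)/6)² = 0.444

Forward pass:
ES_Task 1 = 0; EF_Task 1 = 11
ES_Task 2 = 0; EF_Task 2 = 12
ES_Task 3 = 0; EF_Task 3 = 10
ES_Task 4 = 11; EF_Task 4 = 11+5 = 16
ES_Task 5 = 12; EF_Task 5 = 12+8 = 20
ES_Task 6 = max(EF_Task 1=11, EF_Task 3=10) = 11; EF_Task 6 = 11+7 = 18
ES_Task 7 = max(EF_Task 1=11, EF_Task 3=10) = 11; EF_Task 7 = 11+12 = 23
ES_Task 8 = max(EF_Task 1=11, EF_Task 7=23) = 23; EF_Task 8 = 23+4 = 27
ES_Task 9 = 23; EF_Task 9 = 23+8 = 31
ES_Task 10 = max(EF_Task 4=16, EF_Task 5=20, EF_Task 6=18, EF_Task 8=27, EF_Task 9=31) = 31; EF_Task 10 = 31+4 = 35
Expected project duration μ = 35 days. Critical path: Task 1 → Task 7 → Task 9 → Task 10.

Variance along critical path = 0.111 + 7.111 + 7.111 + 0.444 = 14.778
σ = √14.778 = 3.844 days

3.84 days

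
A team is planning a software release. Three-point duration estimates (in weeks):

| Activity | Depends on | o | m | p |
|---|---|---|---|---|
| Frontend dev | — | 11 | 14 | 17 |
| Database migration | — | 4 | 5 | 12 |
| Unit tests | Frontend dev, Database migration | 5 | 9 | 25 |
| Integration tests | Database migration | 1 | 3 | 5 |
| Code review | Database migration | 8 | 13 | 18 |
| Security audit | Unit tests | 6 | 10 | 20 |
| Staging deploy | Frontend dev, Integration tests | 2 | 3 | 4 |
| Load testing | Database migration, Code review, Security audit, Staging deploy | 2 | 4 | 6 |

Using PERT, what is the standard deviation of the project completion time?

4.24 weeks

te_Frontend dev = (11 + 4·14 + 17)/6 = 84/6 = 14; σ²_Frontend dev = ((17−11)/6)² = 1.000
te_Database migration = (4 + 4·5 + 12)/6 = 36/6 = 6; σ²_Database migration = ((12−4)/6)² = 1.778
te_Unit tests = (5 + 4·9 + 25)/6 = 66/6 = 11; σ²_Unit tests = ((25−5)/6)² = 11.111
te_Integration tests = (1 + 4·3 + 5)/6 = 18/6 = 3; σ²_Integration tests = ((5−1)/6)² = 0.444
te_Code review = (8 + 4·13 + 18)/6 = 78/6 = 13; σ²_Code review = ((18−8)/6)² = 2.778
te_Security audit = (6 + 4·10 + 20)/6 = 66/6 = 11; σ²_Security audit = ((20−6)/6)² = 5.444
te_Staging deploy = (2 + 4·3 + 4)/6 = 18/6 = 3; σ²_Staging deploy = ((4−2)/6)² = 0.111
te_Load testing = (2 + 4·4 + 6)/6 = 24/6 = 4; σ²_Load testing = ((6−2)/6)² = 0.444

Forward pass:
ES_Frontend dev = 0; EF_Frontend dev = 14
ES_Database migration = 0; EF_Database migration = 6
ES_Unit tests = max(EF_Frontend dev=14, EF_Database migration=6) = 14; EF_Unit tests = 14+11 = 25
ES_Integration tests = 6; EF_Integration tests = 6+3 = 9
ES_Code review = 6; EF_Code review = 6+13 = 19
ES_Security audit = 25; EF_Security audit = 25+11 = 36
ES_Staging deploy = max(EF_Frontend dev=14, EF_Integration tests=9) = 14; EF_Staging deploy = 14+3 = 17
ES_Load testing = max(EF_Database migration=6, EF_Code review=19, EF_Security audit=36, EF_Staging deploy=17) = 36; EF_Load testing = 36+4 = 40
Expected project duration μ = 40 weeks. Critical path: Frontend dev → Unit tests → Security audit → Load testing.

Variance along critical path = 1.000 + 11.111 + 5.444 + 0.444 = 18.000
σ = √18.000 = 4.243 weeks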